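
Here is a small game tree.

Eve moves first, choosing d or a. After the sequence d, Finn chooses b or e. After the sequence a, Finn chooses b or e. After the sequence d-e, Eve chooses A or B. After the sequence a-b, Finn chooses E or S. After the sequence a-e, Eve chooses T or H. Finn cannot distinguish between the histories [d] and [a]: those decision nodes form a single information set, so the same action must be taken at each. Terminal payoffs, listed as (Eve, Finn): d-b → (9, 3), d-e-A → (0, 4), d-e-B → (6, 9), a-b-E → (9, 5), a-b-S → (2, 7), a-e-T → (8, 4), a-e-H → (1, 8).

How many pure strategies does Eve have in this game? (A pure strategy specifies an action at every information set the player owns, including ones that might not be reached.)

8

Eve owns the root with actions {d, a} — two choices.
Eve owns the node after d-e with actions {A, B} — two choices.
Eve owns the node after a-e with actions {T, H} — two choices.
A pure strategy fixes one action at each information set independently, so the count is the product 2 × 2 × 2 = 8.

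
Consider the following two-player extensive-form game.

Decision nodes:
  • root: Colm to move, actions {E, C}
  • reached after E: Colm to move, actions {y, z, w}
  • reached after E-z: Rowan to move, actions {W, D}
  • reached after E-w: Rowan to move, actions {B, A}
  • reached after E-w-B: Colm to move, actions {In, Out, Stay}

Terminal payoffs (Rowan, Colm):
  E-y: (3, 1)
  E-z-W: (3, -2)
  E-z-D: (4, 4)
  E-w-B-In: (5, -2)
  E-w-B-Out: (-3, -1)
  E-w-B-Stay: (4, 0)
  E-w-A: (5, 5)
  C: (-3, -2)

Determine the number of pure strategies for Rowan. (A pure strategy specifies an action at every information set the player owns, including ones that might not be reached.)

Rowan owns the node after E-z with actions {W, D} — two choices.
Rowan owns the node after E-w with actions {B, A} — two choices.
A pure strategy fixes one action at each information set independently, so the count is the product 2 × 2 = 4.

4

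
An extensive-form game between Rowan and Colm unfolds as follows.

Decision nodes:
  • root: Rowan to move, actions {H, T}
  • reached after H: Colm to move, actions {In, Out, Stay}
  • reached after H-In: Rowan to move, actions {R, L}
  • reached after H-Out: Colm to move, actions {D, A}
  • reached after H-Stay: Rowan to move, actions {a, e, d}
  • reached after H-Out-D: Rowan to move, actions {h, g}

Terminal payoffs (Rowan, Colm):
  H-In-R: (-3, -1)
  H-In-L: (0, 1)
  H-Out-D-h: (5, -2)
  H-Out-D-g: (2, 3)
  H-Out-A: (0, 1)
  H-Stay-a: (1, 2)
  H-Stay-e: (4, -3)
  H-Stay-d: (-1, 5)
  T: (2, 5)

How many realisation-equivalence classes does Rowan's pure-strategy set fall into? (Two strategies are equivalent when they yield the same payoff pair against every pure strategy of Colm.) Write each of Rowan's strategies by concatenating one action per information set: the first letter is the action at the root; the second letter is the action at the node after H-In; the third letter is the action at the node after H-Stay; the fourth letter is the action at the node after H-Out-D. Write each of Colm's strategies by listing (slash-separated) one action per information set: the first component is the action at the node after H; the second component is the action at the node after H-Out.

13

Rowan has 24 pure strategies: HRah, HRag, HReh, HReg, HRdh, HRdg, HLah, HLag, HLeh, HLeg, HLdh, HLdg, TRah, TRag, TReh, TReg, TRdh, TRdg, TLah, TLag, TLeh, TLeg, TLdh, TLdg. Columns: In/D, In/A, Out/D, Out/A, Stay/D, Stay/A.
{HRah} → row (-3,-1) (-3,-1) (5,-2) (0,1) (1,2) (1,2)
{HRag} → row (-3,-1) (-3,-1) (2,3) (0,1) (1,2) (1,2)
{HReh} → row (-3,-1) (-3,-1) (5,-2) (0,1) (4,-3) (4,-3)
{HReg} → row (-3,-1) (-3,-1) (2,3) (0,1) (4,-3) (4,-3)
{HRdh} → row (-3,-1) (-3,-1) (5,-2) (0,1) (-1,5) (-1,5)
{HRdg} → row (-3,-1) (-3,-1) (2,3) (0,1) (-1,5) (-1,5)
{HLah} → row (0,1) (0,1) (5,-2) (0,1) (1,2) (1,2)
{HLag} → row (0,1) (0,1) (2,3) (0,1) (1,2) (1,2)
{HLeh} → row (0,1) (0,1) (5,-2) (0,1) (4,-3) (4,-3)
{HLeg} → row (0,1) (0,1) (2,3) (0,1) (4,-3) (4,-3)
{HLdh} → row (0,1) (0,1) (5,-2) (0,1) (-1,5) (-1,5)
{HLdg} → row (0,1) (0,1) (2,3) (0,1) (-1,5) (-1,5)
{TRah, TRag, TReh, TReg, TRdh, TRdg, TLah, TLag, TLeh, TLeg, TLdh, TLdg} → row (2,5) (2,5) (2,5) (2,5) (2,5) (2,5)
That's 13 distinct rows out of 24 strategies.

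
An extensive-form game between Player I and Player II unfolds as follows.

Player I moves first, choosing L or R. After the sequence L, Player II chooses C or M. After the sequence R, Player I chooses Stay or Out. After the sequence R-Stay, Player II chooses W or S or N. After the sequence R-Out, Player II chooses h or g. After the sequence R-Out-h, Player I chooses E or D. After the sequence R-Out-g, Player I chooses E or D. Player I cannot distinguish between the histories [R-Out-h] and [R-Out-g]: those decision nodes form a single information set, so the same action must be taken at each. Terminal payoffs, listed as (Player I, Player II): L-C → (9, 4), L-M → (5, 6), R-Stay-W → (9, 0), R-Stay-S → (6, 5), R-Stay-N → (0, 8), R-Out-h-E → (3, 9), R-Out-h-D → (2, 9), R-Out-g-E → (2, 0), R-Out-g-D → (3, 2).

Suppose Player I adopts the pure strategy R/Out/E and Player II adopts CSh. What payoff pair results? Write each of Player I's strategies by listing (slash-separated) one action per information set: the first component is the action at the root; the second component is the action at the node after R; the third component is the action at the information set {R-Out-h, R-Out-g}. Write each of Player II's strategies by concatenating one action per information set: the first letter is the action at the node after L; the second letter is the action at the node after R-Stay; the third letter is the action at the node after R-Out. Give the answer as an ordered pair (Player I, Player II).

(3, 9)

Trace the play path from the root:
  Player I plays R
  Player I plays Out at [R]
  Player II plays h at [R-Out]
  Player I plays E at [R-Out-h]
→ terminal payoff (3, 9).
(Player II's choice at the node after L is never reached on this path, so it doesn't affect the outcome.)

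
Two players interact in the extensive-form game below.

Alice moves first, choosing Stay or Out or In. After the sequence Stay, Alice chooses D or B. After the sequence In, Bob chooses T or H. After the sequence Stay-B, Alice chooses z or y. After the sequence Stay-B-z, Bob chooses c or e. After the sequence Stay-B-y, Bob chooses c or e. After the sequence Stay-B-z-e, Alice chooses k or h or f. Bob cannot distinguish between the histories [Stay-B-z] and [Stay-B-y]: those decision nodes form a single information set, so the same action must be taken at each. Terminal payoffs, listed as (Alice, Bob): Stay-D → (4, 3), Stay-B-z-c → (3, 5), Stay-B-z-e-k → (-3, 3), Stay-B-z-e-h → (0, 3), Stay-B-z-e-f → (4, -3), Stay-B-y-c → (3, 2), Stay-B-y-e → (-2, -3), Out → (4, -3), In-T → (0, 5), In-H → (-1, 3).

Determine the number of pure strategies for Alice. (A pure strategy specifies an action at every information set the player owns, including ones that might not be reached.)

Alice owns the root with actions {Stay, Out, In} — three choices.
Alice owns the node after Stay with actions {D, B} — two choices.
Alice owns the node after Stay-B with actions {z, y} — two choices.
Alice owns the node after Stay-B-z-e with actions {k, h, f} — three choices.
A pure strategy fixes one action at each information set independently, so the count is the product 3 × 2 × 2 × 3 = 36.
(For reference, Bob has 4 pure strategies, giving a 36×4 normal-form matrix.)

36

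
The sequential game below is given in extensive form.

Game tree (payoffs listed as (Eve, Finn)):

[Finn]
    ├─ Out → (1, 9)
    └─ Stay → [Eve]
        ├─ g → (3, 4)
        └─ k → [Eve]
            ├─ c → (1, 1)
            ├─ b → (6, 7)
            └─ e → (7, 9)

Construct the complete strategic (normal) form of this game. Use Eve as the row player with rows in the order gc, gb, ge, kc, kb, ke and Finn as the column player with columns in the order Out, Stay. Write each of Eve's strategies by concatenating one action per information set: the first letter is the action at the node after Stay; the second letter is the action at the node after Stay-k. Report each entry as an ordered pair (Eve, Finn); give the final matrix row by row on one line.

          Out     Stay
  gc    (1,9)    (3,4)
  gb    (1,9)    (3,4)
  ge    (1,9)    (3,4)
  kc    (1,9)    (1,1)
  kb    (1,9)    (6,7)
  ke    (1,9)    (7,9)

gc: (1,9) (3,4) | gb: (1,9) (3,4) | ge: (1,9) (3,4) | kc: (1,9) (1,1) | kb: (1,9) (6,7) | ke: (1,9) (7,9)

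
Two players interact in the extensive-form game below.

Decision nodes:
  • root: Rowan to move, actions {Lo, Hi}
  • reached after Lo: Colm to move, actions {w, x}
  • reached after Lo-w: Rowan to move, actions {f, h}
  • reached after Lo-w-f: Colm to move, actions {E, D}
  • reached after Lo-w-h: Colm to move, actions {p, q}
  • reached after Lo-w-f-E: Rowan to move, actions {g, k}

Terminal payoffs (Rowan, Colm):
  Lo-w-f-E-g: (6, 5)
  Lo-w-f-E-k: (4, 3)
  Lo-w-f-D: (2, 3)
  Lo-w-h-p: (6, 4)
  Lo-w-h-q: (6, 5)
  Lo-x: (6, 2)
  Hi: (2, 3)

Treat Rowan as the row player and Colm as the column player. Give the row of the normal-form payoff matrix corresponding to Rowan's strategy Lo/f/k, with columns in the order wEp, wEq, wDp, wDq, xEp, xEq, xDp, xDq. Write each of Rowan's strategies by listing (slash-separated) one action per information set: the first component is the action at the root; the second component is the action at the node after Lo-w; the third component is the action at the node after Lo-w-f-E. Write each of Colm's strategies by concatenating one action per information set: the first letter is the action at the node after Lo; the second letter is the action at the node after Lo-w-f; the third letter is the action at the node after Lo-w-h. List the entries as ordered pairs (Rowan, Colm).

vs wEp: Rowan plays Lo → Colm plays w at [Lo] → Rowan plays f at [Lo-w] → Colm plays E at [Lo-w-f] → Rowan plays k at [Lo-w-f-E] → (4, 3)
vs wEq: Rowan plays Lo → Colm plays w at [Lo] → Rowan plays f at [Lo-w] → Colm plays E at [Lo-w-f] → Rowan plays k at [Lo-w-f-E] → (4, 3)
vs wDp: Rowan plays Lo → Colm plays w at [Lo] → Rowan plays f at [Lo-w] → Colm plays D at [Lo-w-f] → (2, 3)
vs wDq: Rowan plays Lo → Colm plays w at [Lo] → Rowan plays f at [Lo-w] → Colm plays D at [Lo-w-f] → (2, 3)
vs xEp: Rowan plays Lo → Colm plays x at [Lo] → (6, 2)
vs xEq: Rowan plays Lo → Colm plays x at [Lo] → (6, 2)
vs xDp: Rowan plays Lo → Colm plays x at [Lo] → (6, 2)
vs xDq: Rowan plays Lo → Colm plays x at [Lo] → (6, 2)

(4,3) (4,3) (2,3) (2,3) (6,2) (6,2) (6,2) (6,2)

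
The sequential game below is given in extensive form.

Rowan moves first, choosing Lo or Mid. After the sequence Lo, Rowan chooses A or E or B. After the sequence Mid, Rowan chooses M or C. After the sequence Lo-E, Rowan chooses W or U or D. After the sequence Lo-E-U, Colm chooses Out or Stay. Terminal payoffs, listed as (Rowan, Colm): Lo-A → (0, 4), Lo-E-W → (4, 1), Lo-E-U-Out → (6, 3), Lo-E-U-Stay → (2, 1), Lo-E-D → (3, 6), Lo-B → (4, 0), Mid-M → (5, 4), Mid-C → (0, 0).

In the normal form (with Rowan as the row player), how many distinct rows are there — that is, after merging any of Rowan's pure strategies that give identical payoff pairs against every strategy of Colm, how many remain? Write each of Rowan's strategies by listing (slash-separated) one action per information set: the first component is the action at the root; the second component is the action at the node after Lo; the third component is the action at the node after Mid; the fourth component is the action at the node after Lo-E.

7

Rowan has 36 pure strategies: Lo/A/M/W, Lo/A/M/U, Lo/A/M/D, Lo/A/C/W, Lo/A/C/U, Lo/A/C/D, Lo/E/M/W, Lo/E/M/U, Lo/E/M/D, Lo/E/C/W, Lo/E/C/U, Lo/E/C/D, Lo/B/M/W, Lo/B/M/U, Lo/B/M/D, Lo/B/C/W, Lo/B/C/U, Lo/B/C/D, Mid/A/M/W, Mid/A/M/U, Mid/A/M/D, Mid/A/C/W, Mid/A/C/U, Mid/A/C/D, Mid/E/M/W, Mid/E/M/U, Mid/E/M/D, Mid/E/C/W, Mid/E/C/U, Mid/E/C/D, Mid/B/M/W, Mid/B/M/U, Mid/B/M/D, Mid/B/C/W, Mid/B/C/U, Mid/B/C/D. Columns: Out, Stay.
{Lo/A/M/W, Lo/A/M/U, Lo/A/M/D, Lo/A/C/W, Lo/A/C/U, Lo/A/C/D} → row (0,4) (0,4)
{Lo/E/M/W, Lo/E/C/W} → row (4,1) (4,1)
{Lo/E/M/U, Lo/E/C/U} → row (6,3) (2,1)
{Lo/E/M/D, Lo/E/C/D} → row (3,6) (3,6)
{Lo/B/M/W, Lo/B/M/U, Lo/B/M/D, Lo/B/C/W, Lo/B/C/U, Lo/B/C/D} → row (4,0) (4,0)
{Mid/A/M/W, Mid/A/M/U, Mid/A/M/D, Mid/E/M/W, Mid/E/M/U, Mid/E/M/D, Mid/B/M/W, Mid/B/M/U, Mid/B/M/D} → row (5,4) (5,4)
{Mid/A/C/W, Mid/A/C/U, Mid/A/C/D, Mid/E/C/W, Mid/E/C/U, Mid/E/C/D, Mid/B/C/W, Mid/B/C/U, Mid/B/C/D} → row (0,0) (0,0)
That's 7 distinct rows out of 36 strategies.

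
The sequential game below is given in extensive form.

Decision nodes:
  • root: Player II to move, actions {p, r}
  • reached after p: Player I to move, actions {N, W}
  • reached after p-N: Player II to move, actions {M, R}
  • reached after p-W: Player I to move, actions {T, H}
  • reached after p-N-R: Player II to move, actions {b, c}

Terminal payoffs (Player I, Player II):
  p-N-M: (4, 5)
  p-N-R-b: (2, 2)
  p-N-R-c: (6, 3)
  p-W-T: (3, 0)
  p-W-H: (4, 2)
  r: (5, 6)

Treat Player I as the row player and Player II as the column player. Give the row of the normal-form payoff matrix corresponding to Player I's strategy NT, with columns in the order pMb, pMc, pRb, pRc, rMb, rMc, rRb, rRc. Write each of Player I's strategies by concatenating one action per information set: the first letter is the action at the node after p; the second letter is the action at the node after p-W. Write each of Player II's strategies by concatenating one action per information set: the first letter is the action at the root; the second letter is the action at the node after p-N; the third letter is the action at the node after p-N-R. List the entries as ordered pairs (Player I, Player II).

vs pMb: Player II plays p → Player I plays N at [p] → Player II plays M at [p-N] → (4, 5)
vs pMc: Player II plays p → Player I plays N at [p] → Player II plays M at [p-N] → (4, 5)
vs pRb: Player II plays p → Player I plays N at [p] → Player II plays R at [p-N] → Player II plays b at [p-N-R] → (2, 2)
vs pRc: Player II plays p → Player I plays N at [p] → Player II plays R at [p-N] → Player II plays c at [p-N-R] → (6, 3)
vs rMb: Player II plays r → (5, 6)
vs rMc: Player II plays r → (5, 6)
vs rRb: Player II plays r → (5, 6)
vs rRc: Player II plays r → (5, 6)

(4,5) (4,5) (2,2) (6,3) (5,6) (5,6) (5,6) (5,6)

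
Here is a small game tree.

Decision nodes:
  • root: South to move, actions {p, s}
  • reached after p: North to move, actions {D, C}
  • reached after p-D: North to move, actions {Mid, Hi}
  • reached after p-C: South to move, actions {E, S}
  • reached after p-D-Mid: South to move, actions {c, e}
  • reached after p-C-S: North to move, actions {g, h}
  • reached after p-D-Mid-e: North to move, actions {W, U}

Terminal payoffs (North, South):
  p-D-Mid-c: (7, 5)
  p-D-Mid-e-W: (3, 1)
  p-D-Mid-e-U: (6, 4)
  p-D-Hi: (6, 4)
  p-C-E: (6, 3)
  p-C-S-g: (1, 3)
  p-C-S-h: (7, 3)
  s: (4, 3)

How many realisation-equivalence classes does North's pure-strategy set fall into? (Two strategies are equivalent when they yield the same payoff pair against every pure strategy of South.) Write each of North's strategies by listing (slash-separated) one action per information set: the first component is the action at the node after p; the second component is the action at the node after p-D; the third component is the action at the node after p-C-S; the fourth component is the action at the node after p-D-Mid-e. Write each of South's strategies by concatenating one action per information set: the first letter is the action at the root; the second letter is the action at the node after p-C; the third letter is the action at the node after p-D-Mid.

North has 16 pure strategies: D/Mid/g/W, D/Mid/g/U, D/Mid/h/W, D/Mid/h/U, D/Hi/g/W, D/Hi/g/U, D/Hi/h/W, D/Hi/h/U, C/Mid/g/W, C/Mid/g/U, C/Mid/h/W, C/Mid/h/U, C/Hi/g/W, C/Hi/g/U, C/Hi/h/W, C/Hi/h/U. Columns: pEc, pEe, pSc, pSe, sEc, sEe, sSc, sSe.
{D/Mid/g/W, D/Mid/h/W} → row (7,5) (3,1) (7,5) (3,1) (4,3) (4,3) (4,3) (4,3)
{D/Mid/g/U, D/Mid/h/U} → row (7,5) (6,4) (7,5) (6,4) (4,3) (4,3) (4,3) (4,3)
{D/Hi/g/W, D/Hi/g/U, D/Hi/h/W, D/Hi/h/U} → row (6,4) (6,4) (6,4) (6,4) (4,3) (4,3) (4,3) (4,3)
{C/Mid/g/W, C/Mid/g/U, C/Hi/g/W, C/Hi/g/U} → row (6,3) (6,3) (1,3) (1,3) (4,3) (4,3) (4,3) (4,3)
{C/Mid/h/W, C/Mid/h/U, C/Hi/h/W, C/Hi/h/U} → row (6,3) (6,3) (7,3) (7,3) (4,3) (4,3) (4,3) (4,3)
That's 5 distinct rows out of 16 strategies.

5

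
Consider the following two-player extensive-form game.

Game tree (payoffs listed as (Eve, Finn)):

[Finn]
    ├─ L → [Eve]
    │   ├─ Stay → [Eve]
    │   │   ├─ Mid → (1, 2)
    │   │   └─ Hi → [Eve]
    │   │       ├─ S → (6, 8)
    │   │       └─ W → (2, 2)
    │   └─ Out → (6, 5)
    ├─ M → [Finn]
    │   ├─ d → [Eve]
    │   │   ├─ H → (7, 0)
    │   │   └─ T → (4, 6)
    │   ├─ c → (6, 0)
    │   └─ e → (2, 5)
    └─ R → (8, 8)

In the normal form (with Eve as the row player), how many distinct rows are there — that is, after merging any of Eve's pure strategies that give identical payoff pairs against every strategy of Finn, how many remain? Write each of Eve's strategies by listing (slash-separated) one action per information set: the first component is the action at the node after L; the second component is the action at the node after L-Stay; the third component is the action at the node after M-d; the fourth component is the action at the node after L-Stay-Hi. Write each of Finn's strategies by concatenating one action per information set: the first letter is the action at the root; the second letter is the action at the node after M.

8

Eve has 16 pure strategies: Stay/Mid/H/S, Stay/Mid/H/W, Stay/Mid/T/S, Stay/Mid/T/W, Stay/Hi/H/S, Stay/Hi/H/W, Stay/Hi/T/S, Stay/Hi/T/W, Out/Mid/H/S, Out/Mid/H/W, Out/Mid/T/S, Out/Mid/T/W, Out/Hi/H/S, Out/Hi/H/W, Out/Hi/T/S, Out/Hi/T/W. Columns: Ld, Lc, Le, Md, Mc, Me, Rd, Rc, Re.
{Stay/Mid/H/S, Stay/Mid/H/W} → row (1,2) (1,2) (1,2) (7,0) (6,0) (2,5) (8,8) (8,8) (8,8)
{Stay/Mid/T/S, Stay/Mid/T/W} → row (1,2) (1,2) (1,2) (4,6) (6,0) (2,5) (8,8) (8,8) (8,8)
{Stay/Hi/H/S} → row (6,8) (6,8) (6,8) (7,0) (6,0) (2,5) (8,8) (8,8) (8,8)
{Stay/Hi/H/W} → row (2,2) (2,2) (2,2) (7,0) (6,0) (2,5) (8,8) (8,8) (8,8)
{Stay/Hi/T/S} → row (6,8) (6,8) (6,8) (4,6) (6,0) (2,5) (8,8) (8,8) (8,8)
{Stay/Hi/T/W} → row (2,2) (2,2) (2,2) (4,6) (6,0) (2,5) (8,8) (8,8) (8,8)
{Out/Mid/H/S, Out/Mid/H/W, Out/Hi/H/S, Out/Hi/H/W} → row (6,5) (6,5) (6,5) (7,0) (6,0) (2,5) (8,8) (8,8) (8,8)
{Out/Mid/T/S, Out/Mid/T/W, Out/Hi/T/S, Out/Hi/T/W} → row (6,5) (6,5) (6,5) (4,6) (6,0) (2,5) (8,8) (8,8) (8,8)
That's 8 distinct rows out of 16 strategies.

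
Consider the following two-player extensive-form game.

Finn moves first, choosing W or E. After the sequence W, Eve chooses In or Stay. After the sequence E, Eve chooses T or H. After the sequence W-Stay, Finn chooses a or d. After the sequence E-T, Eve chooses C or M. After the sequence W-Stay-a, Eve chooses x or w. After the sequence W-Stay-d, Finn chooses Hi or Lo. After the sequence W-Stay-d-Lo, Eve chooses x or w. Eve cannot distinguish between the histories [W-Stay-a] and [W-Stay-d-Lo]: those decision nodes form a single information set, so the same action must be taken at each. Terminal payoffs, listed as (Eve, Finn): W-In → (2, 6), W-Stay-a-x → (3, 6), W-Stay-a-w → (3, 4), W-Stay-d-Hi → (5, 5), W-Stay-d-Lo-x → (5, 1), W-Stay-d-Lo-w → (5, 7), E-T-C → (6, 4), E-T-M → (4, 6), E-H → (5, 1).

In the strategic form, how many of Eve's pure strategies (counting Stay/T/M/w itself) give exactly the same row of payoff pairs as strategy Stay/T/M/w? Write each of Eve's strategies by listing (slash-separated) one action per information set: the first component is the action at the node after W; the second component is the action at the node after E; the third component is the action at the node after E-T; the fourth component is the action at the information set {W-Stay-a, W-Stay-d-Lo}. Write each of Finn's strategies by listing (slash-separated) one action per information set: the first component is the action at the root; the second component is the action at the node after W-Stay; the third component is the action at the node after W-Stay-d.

Row for Stay/T/M/w (columns W/a/Hi, W/a/Lo, W/d/Hi, W/d/Lo, E/a/Hi, E/a/Lo, E/d/Hi, E/d/Lo): (3,4) (3,4) (5,5) (5,7) (4,6) (4,6) (4,6) (4,6).
Every one of Eve's information sets is on the play path for some reply by Finn when Eve follows Stay/T/M/w.
Changing the action at any of them therefore changes at least one column, so only Stay/T/M/w itself gives this row.

1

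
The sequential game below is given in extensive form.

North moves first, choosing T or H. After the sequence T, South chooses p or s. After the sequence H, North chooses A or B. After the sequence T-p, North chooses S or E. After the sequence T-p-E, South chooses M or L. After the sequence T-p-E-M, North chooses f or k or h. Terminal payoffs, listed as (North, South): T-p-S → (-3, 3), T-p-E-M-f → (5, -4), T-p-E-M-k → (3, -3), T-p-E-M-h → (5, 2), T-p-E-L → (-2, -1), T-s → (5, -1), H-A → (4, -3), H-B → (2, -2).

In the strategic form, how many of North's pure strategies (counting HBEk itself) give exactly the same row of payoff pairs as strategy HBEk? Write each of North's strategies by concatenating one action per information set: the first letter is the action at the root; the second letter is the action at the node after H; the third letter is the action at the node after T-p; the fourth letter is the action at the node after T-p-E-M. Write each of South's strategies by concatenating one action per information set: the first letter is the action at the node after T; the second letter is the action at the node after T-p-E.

Row for HBEk (columns pM, pL, sM, sL): (2,-2) (2,-2) (2,-2) (2,-2).
Under HBEk, North's choice at the node after T-p and at the node after T-p-E-M can never be reached regardless of what South does, so varying those choices leaves every outcome unchanged.
Holding the reachable choices fixed and varying the unreachable ones freely already gives 2 × 3 = 6 equivalent strategies.
No other strategy reproduces this row, so those 6 are the full class: HBSf, HBSk, HBSh, HBEf, HBEk, HBEh.

6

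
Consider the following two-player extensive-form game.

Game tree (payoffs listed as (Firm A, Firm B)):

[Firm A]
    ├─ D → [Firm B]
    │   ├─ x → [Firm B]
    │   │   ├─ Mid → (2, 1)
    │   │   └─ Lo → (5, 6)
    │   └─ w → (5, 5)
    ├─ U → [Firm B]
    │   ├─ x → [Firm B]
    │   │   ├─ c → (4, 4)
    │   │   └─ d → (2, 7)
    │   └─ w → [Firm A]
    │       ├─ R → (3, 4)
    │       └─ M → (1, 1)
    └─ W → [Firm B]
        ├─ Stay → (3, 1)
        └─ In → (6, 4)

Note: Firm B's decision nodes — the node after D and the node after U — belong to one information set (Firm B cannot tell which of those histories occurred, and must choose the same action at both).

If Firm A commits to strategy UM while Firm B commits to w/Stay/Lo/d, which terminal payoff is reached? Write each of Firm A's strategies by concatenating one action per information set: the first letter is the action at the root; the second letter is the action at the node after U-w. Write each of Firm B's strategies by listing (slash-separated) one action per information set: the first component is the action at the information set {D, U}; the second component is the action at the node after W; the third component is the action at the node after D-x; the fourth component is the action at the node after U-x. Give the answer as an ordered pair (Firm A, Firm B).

Trace the play path from the root:
  Firm A plays U
  Firm B plays w at [U]
  Firm A plays M at [U-w]
→ terminal payoff (1, 1).
(Firm B's choice at the node after W is never reached on this path, so it doesn't affect the outcome.)

(1, 1)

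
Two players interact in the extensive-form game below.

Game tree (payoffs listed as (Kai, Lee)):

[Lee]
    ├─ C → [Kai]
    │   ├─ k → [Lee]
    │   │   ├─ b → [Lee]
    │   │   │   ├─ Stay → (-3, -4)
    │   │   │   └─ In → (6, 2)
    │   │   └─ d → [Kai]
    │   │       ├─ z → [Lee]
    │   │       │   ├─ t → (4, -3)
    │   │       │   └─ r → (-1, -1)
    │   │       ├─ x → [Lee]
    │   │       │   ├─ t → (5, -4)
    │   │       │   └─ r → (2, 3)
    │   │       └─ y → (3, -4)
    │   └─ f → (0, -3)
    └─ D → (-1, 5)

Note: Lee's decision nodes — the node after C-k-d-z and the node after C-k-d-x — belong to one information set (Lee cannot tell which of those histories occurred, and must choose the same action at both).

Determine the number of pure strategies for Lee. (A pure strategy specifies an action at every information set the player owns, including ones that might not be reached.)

Lee owns the root with actions {C, D} — two choices.
Lee owns the node after C-k with actions {b, d} — two choices.
Lee owns the node after C-k-b with actions {Stay, In} — two choices.
Lee owns the information set {C-k-d-z, C-k-d-x} with actions {t, r} — two choices.
A pure strategy fixes one action at each information set independently, so the count is the product 2 × 2 × 2 × 2 = 16.

16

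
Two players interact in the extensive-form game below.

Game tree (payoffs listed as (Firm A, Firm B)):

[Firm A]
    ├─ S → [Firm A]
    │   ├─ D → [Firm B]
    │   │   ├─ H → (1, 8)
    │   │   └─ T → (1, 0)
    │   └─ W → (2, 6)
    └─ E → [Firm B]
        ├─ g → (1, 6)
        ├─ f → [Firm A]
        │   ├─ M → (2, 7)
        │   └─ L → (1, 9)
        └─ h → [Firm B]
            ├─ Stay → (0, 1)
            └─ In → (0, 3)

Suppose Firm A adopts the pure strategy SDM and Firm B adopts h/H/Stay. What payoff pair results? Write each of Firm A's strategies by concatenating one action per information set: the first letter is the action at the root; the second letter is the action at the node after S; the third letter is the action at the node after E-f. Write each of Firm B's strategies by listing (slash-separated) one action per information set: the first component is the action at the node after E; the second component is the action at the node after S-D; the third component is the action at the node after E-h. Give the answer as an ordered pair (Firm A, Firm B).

Trace the play path from the root:
  Firm A plays S
  Firm A plays D at [S]
  Firm B plays H at [S-D]
→ terminal payoff (1, 8).
(Firm A's choice at the node after E-f is never reached on this path, so it doesn't affect the outcome.)

(1, 8)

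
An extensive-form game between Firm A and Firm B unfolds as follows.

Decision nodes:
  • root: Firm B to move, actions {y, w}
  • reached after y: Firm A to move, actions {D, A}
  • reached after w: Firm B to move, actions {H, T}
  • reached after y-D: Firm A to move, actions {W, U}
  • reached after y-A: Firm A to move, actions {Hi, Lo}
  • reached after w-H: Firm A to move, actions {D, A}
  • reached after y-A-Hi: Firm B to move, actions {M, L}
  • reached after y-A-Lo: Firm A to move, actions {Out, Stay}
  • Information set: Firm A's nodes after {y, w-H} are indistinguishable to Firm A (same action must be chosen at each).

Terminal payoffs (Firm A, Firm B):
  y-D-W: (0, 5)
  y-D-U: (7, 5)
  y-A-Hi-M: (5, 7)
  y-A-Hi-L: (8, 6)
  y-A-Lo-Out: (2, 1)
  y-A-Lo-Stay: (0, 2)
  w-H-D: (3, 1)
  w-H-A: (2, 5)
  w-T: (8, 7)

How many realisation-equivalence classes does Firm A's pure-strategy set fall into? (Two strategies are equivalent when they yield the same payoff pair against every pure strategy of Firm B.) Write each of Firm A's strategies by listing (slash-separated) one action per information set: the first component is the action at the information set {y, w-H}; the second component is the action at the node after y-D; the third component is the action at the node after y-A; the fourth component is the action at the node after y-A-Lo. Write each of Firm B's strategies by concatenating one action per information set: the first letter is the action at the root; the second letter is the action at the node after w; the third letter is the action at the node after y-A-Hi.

Firm A has 16 pure strategies: D/W/Hi/Out, D/W/Hi/Stay, D/W/Lo/Out, D/W/Lo/Stay, D/U/Hi/Out, D/U/Hi/Stay, D/U/Lo/Out, D/U/Lo/Stay, A/W/Hi/Out, A/W/Hi/Stay, A/W/Lo/Out, A/W/Lo/Stay, A/U/Hi/Out, A/U/Hi/Stay, A/U/Lo/Out, A/U/Lo/Stay. Columns: yHM, yHL, yTM, yTL, wHM, wHL, wTM, wTL.
{D/W/Hi/Out, D/W/Hi/Stay, D/W/Lo/Out, D/W/Lo/Stay} → row (0,5) (0,5) (0,5) (0,5) (3,1) (3,1) (8,7) (8,7)
{D/U/Hi/Out, D/U/Hi/Stay, D/U/Lo/Out, D/U/Lo/Stay} → row (7,5) (7,5) (7,5) (7,5) (3,1) (3,1) (8,7) (8,7)
{A/W/Hi/Out, A/W/Hi/Stay, A/U/Hi/Out, A/U/Hi/Stay} → row (5,7) (8,6) (5,7) (8,6) (2,5) (2,5) (8,7) (8,7)
{A/W/Lo/Out, A/U/Lo/Out} → row (2,1) (2,1) (2,1) (2,1) (2,5) (2,5) (8,7) (8,7)
{A/W/Lo/Stay, A/U/Lo/Stay} → row (0,2) (0,2) (0,2) (0,2) (2,5) (2,5) (8,7) (8,7)
That's 5 distinct rows out of 16 strategies.

5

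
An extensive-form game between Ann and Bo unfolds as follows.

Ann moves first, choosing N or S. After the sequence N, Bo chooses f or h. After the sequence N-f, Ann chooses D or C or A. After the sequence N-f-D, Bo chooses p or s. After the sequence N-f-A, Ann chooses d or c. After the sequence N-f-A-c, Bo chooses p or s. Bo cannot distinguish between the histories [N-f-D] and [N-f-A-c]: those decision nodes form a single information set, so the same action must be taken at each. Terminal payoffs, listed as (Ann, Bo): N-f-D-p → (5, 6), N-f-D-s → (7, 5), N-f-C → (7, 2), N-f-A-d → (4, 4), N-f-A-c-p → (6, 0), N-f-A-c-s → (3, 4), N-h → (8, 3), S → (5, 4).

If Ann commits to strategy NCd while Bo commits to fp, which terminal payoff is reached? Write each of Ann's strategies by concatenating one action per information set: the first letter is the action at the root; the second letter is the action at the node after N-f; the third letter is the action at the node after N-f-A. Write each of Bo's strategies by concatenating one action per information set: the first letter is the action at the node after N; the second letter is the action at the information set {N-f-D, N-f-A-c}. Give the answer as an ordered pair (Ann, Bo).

Trace the play path from the root:
  Ann plays N
  Bo plays f at [N]
  Ann plays C at [N-f]
→ terminal payoff (7, 2).
(Ann's choice at the node after N-f-A is never reached on this path, so it doesn't affect the outcome.)

(7, 2)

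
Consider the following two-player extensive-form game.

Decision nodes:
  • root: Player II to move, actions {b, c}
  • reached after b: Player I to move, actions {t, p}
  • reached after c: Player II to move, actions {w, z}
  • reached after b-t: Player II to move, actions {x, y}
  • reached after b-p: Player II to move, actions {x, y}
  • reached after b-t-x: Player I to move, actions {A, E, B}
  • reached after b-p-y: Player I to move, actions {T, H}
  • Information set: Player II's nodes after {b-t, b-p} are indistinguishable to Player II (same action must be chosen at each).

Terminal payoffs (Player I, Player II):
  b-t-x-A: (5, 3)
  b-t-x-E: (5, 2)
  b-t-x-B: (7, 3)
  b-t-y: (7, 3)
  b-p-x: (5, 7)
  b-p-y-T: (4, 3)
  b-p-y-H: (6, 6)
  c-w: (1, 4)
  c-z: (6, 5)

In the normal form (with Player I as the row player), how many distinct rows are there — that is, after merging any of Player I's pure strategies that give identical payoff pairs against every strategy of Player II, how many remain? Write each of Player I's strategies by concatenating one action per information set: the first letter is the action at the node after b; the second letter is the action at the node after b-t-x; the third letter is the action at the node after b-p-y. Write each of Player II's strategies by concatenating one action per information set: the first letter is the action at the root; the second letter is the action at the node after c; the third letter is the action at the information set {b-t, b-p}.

Player I has 12 pure strategies: tAT, tAH, tET, tEH, tBT, tBH, pAT, pAH, pET, pEH, pBT, pBH. Columns: bwx, bwy, bzx, bzy, cwx, cwy, czx, czy.
{tAT, tAH} → row (5,3) (7,3) (5,3) (7,3) (1,4) (1,4) (6,5) (6,5)
{tET, tEH} → row (5,2) (7,3) (5,2) (7,3) (1,4) (1,4) (6,5) (6,5)
{tBT, tBH} → row (7,3) (7,3) (7,3) (7,3) (1,4) (1,4) (6,5) (6,5)
{pAT, pET, pBT} → row (5,7) (4,3) (5,7) (4,3) (1,4) (1,4) (6,5) (6,5)
{pAH, pEH, pBH} → row (5,7) (6,6) (5,7) (6,6) (1,4) (1,4) (6,5) (6,5)
That's 5 distinct rows out of 12 strategies.

5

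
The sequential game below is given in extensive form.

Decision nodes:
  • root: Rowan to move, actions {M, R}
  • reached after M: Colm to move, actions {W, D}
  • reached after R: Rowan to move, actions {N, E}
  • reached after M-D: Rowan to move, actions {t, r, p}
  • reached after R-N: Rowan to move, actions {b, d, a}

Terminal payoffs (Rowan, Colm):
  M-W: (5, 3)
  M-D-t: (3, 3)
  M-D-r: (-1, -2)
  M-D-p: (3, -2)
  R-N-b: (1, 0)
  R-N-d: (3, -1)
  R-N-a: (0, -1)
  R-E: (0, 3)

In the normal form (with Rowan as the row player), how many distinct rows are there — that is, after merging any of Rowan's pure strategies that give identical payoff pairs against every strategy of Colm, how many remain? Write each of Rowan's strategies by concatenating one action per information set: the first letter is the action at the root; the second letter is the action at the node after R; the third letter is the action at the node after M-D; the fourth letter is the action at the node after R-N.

7

Rowan has 36 pure strategies: MNtb, MNtd, MNta, MNrb, MNrd, MNra, MNpb, MNpd, MNpa, MEtb, MEtd, MEta, MErb, MErd, MEra, MEpb, MEpd, MEpa, RNtb, RNtd, RNta, RNrb, RNrd, RNra, RNpb, RNpd, RNpa, REtb, REtd, REta, RErb, RErd, REra, REpb, REpd, REpa. Columns: W, D.
{MNtb, MNtd, MNta, MEtb, MEtd, MEta} → row (5,3) (3,3)
{MNrb, MNrd, MNra, MErb, MErd, MEra} → row (5,3) (-1,-2)
{MNpb, MNpd, MNpa, MEpb, MEpd, MEpa} → row (5,3) (3,-2)
{RNtb, RNrb, RNpb} → row (1,0) (1,0)
{RNtd, RNrd, RNpd} → row (3,-1) (3,-1)
{RNta, RNra, RNpa} → row (0,-1) (0,-1)
{REtb, REtd, REta, RErb, RErd, REra, REpb, REpd, REpa} → row (0,3) (0,3)
That's 7 distinct rows out of 36 strategies.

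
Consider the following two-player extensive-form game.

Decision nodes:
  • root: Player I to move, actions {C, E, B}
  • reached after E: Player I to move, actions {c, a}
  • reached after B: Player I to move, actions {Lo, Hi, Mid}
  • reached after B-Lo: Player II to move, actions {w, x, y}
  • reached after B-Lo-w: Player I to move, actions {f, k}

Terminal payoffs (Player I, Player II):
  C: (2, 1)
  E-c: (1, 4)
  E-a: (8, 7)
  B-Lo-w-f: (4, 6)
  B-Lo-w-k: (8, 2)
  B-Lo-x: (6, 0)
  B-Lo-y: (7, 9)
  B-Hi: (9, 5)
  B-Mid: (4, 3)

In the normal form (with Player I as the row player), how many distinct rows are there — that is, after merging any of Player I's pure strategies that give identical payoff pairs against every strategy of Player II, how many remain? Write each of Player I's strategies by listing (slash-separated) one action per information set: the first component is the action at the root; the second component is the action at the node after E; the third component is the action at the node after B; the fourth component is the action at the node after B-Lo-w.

Player I has 36 pure strategies: C/c/Lo/f, C/c/Lo/k, C/c/Hi/f, C/c/Hi/k, C/c/Mid/f, C/c/Mid/k, C/a/Lo/f, C/a/Lo/k, C/a/Hi/f, C/a/Hi/k, C/a/Mid/f, C/a/Mid/k, E/c/Lo/f, E/c/Lo/k, E/c/Hi/f, E/c/Hi/k, E/c/Mid/f, E/c/Mid/k, E/a/Lo/f, E/a/Lo/k, E/a/Hi/f, E/a/Hi/k, E/a/Mid/f, E/a/Mid/k, B/c/Lo/f, B/c/Lo/k, B/c/Hi/f, B/c/Hi/k, B/c/Mid/f, B/c/Mid/k, B/a/Lo/f, B/a/Lo/k, B/a/Hi/f, B/a/Hi/k, B/a/Mid/f, B/a/Mid/k. Columns: w, x, y.
{C/c/Lo/f, C/c/Lo/k, C/c/Hi/f, C/c/Hi/k, C/c/Mid/f, C/c/Mid/k, C/a/Lo/f, C/a/Lo/k, C/a/Hi/f, C/a/Hi/k, C/a/Mid/f, C/a/Mid/k} → row (2,1) (2,1) (2,1)
{E/c/Lo/f, E/c/Lo/k, E/c/Hi/f, E/c/Hi/k, E/c/Mid/f, E/c/Mid/k} → row (1,4) (1,4) (1,4)
{E/a/Lo/f, E/a/Lo/k, E/a/Hi/f, E/a/Hi/k, E/a/Mid/f, E/a/Mid/k} → row (8,7) (8,7) (8,7)
{B/c/Lo/f, B/a/Lo/f} → row (4,6) (6,0) (7,9)
{B/c/Lo/k, B/a/Lo/k} → row (8,2) (6,0) (7,9)
{B/c/Hi/f, B/c/Hi/k, B/a/Hi/f, B/a/Hi/k} → row (9,5) (9,5) (9,5)
{B/c/Mid/f, B/c/Mid/k, B/a/Mid/f, B/a/Mid/k} → row (4,3) (4,3) (4,3)
That's 7 distinct rows out of 36 strategies.

7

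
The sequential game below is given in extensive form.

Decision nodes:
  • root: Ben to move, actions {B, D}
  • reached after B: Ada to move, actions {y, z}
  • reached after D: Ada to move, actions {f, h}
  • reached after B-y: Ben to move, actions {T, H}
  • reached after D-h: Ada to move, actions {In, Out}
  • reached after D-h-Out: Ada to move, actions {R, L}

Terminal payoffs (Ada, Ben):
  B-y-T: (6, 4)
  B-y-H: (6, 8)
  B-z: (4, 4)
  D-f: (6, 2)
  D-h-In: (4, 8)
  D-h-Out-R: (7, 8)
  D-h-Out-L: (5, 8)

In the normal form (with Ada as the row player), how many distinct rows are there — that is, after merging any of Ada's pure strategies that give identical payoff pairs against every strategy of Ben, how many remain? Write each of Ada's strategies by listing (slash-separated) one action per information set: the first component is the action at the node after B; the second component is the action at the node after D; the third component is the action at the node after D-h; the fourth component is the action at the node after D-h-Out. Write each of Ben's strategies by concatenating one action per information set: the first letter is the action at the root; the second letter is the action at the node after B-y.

8

Ada has 16 pure strategies: y/f/In/R, y/f/In/L, y/f/Out/R, y/f/Out/L, y/h/In/R, y/h/In/L, y/h/Out/R, y/h/Out/L, z/f/In/R, z/f/In/L, z/f/Out/R, z/f/Out/L, z/h/In/R, z/h/In/L, z/h/Out/R, z/h/Out/L. Columns: BT, BH, DT, DH.
{y/f/In/R, y/f/In/L, y/f/Out/R, y/f/Out/L} → row (6,4) (6,8) (6,2) (6,2)
{y/h/In/R, y/h/In/L} → row (6,4) (6,8) (4,8) (4,8)
{y/h/Out/R} → row (6,4) (6,8) (7,8) (7,8)
{y/h/Out/L} → row (6,4) (6,8) (5,8) (5,8)
{z/f/In/R, z/f/In/L, z/f/Out/R, z/f/Out/L} → row (4,4) (4,4) (6,2) (6,2)
{z/h/In/R, z/h/In/L} → row (4,4) (4,4) (4,8) (4,8)
{z/h/Out/R} → row (4,4) (4,4) (7,8) (7,8)
{z/h/Out/L} → row (4,4) (4,4) (5,8) (5,8)
That's 8 distinct rows out of 16 strategies.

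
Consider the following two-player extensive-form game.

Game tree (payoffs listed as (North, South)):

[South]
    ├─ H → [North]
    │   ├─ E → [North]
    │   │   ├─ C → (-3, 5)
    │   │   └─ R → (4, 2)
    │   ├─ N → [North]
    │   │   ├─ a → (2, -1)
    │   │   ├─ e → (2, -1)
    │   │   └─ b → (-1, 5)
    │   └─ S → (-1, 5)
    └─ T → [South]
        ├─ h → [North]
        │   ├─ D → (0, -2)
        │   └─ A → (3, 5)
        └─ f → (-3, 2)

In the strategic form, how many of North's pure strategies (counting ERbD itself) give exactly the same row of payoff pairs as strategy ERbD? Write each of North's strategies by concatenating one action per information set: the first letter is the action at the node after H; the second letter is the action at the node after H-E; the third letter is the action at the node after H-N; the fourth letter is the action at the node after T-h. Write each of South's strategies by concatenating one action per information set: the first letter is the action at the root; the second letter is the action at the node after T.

Row for ERbD (columns Hh, Hf, Th, Tf): (4,2) (4,2) (0,-2) (-3,2).
Under ERbD, North's choice at the node after H-N can never be reached regardless of what South does, so varying those choices leaves every outcome unchanged.
Holding the reachable choices fixed and varying the unreachable one freely already gives 3 equivalent strategies.
No other strategy reproduces this row, so those 3 are the full class: ERaD, EReD, ERbD.

3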